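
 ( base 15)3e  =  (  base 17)38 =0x3B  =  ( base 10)59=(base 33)1q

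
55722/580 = 27861/290 = 96.07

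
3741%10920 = 3741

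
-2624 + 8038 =5414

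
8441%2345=1406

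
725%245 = 235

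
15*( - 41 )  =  - 615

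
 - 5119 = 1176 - 6295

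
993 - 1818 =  - 825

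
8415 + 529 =8944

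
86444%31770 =22904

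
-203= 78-281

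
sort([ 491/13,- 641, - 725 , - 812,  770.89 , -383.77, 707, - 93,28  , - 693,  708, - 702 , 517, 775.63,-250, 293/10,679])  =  [-812,  -  725 , - 702, - 693 , -641, - 383.77, - 250, - 93, 28, 293/10,491/13, 517,679, 707 , 708,770.89, 775.63] 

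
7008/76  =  1752/19  =  92.21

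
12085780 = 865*13972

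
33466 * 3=100398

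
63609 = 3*21203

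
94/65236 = 1/694 = 0.00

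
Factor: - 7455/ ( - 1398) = 2485/466 = 2^( - 1 )* 5^1*7^1*71^1*233^( - 1 )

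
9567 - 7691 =1876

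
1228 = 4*307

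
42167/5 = 42167/5 = 8433.40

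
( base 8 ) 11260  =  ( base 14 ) 1A5A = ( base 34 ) 44O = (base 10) 4784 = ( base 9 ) 6505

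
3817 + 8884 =12701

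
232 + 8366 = 8598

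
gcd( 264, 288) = 24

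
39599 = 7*5657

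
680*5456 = 3710080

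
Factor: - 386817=-3^1*128939^1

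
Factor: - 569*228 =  - 129732= - 2^2*3^1*19^1*569^1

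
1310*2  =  2620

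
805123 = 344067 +461056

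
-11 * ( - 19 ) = 209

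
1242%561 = 120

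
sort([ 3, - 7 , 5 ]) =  [ - 7, 3, 5] 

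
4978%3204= 1774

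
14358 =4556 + 9802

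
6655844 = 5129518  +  1526326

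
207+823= 1030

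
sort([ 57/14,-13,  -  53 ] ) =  [ - 53, -13,  57/14 ]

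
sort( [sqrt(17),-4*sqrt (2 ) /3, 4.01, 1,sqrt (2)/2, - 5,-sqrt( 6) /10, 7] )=[ - 5,-4*sqrt( 2) /3, -sqrt( 6)/10,sqrt(2)/2, 1,  4.01,sqrt( 17 ), 7 ]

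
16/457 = 16/457 = 0.04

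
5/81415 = 1/16283 =0.00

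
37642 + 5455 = 43097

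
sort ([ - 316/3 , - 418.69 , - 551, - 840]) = [ - 840, - 551 , - 418.69,-316/3 ]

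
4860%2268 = 324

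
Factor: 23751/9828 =2^( - 2)*3^( - 1)*29^1=29/12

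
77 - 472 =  - 395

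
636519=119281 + 517238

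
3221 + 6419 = 9640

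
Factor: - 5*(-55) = 275 =5^2 *11^1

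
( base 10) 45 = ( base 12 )39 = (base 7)63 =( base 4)231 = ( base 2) 101101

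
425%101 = 21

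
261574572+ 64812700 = 326387272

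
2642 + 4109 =6751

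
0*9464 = 0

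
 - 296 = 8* ( - 37 )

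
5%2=1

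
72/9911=72/9911 =0.01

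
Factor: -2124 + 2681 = 557 = 557^1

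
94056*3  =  282168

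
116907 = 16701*7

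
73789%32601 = 8587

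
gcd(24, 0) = 24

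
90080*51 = 4594080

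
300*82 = 24600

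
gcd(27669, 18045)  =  1203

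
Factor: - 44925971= - 44925971^1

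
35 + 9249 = 9284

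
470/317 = 1 + 153/317= 1.48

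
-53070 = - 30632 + -22438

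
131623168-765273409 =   -  633650241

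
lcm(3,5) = 15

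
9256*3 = 27768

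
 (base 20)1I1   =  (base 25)15b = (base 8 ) 1371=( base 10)761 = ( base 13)467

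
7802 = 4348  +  3454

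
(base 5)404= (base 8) 150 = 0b1101000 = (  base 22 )4g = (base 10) 104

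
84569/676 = 125 + 69/676= 125.10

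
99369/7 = 99369/7 =14195.57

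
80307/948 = 26769/316 = 84.71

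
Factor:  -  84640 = - 2^5*5^1*23^2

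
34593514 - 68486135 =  - 33892621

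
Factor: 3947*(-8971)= - 3947^1*8971^1 = - 35408537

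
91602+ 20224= 111826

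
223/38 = 223/38 = 5.87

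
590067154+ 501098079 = 1091165233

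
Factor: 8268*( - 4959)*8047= - 329935143564 = - 2^2*3^3 * 13^2*19^1 * 29^1*53^1  *  619^1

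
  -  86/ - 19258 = 43/9629=0.00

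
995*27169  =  27033155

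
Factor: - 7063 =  - 7^1*1009^1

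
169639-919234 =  - 749595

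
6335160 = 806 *7860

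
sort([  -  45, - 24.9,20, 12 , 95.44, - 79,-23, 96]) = [  -  79 , - 45, - 24.9,-23,  12 , 20, 95.44, 96] 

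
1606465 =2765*581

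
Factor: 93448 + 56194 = 149642 = 2^1*74821^1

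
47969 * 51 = 2446419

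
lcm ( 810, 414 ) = 18630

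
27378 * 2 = 54756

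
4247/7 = 606  +  5/7 = 606.71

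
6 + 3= 9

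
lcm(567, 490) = 39690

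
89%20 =9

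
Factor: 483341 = 19^1*25439^1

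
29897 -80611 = -50714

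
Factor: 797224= 2^3*227^1 * 439^1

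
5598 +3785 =9383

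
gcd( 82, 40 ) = 2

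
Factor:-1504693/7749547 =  - 13^( - 1)*596119^ ( - 1)*1504693^1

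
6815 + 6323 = 13138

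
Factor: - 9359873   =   - 23^1*406951^1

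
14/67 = 14/67 = 0.21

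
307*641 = 196787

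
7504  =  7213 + 291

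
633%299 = 35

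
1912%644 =624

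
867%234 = 165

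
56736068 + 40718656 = 97454724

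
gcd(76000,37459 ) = 1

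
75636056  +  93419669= 169055725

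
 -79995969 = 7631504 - 87627473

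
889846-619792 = 270054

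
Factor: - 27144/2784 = - 39/4 = -2^( - 2)*3^1*13^1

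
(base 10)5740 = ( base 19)FH2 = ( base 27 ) 7ng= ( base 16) 166c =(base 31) 5u5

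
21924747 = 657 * 33371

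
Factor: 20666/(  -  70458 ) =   -  10333/35229 = -3^(-1 )*10333^1*11743^( -1)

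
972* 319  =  310068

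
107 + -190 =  - 83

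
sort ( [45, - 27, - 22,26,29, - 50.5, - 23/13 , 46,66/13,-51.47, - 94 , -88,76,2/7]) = [-94, - 88,  -  51.47,-50.5  , - 27, - 22, - 23/13,2/7 , 66/13,26,  29,45,46,76] 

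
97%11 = 9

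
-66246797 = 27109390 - 93356187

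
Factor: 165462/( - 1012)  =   - 327/2 = - 2^(-1)* 3^1*109^1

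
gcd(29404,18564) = 4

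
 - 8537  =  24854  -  33391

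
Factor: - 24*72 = - 2^6*3^3 = -  1728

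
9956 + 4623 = 14579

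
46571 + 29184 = 75755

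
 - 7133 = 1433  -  8566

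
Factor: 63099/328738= 81/422 = 2^( - 1 )*3^4*211^(-1)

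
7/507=7/507 = 0.01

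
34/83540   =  17/41770 = 0.00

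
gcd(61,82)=1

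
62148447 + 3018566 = 65167013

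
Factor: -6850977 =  - 3^1*7^1*41^1* 73^1*109^1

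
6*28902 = 173412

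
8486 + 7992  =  16478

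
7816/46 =169 + 21/23= 169.91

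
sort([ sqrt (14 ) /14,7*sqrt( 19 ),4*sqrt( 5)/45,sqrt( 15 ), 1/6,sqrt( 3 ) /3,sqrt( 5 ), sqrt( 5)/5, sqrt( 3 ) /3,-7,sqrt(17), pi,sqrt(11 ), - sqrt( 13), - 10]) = [-10,-7, - sqrt(13 ),1/6,4*sqrt(5) /45,sqrt( 14)/14, sqrt( 5 ) /5,sqrt( 3)/3,  sqrt( 3) /3, sqrt( 5),pi, sqrt( 11), sqrt( 15),sqrt( 17),7*sqrt( 19)]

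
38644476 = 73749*524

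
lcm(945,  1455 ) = 91665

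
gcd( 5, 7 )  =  1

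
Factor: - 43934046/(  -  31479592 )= 2^( - 2 )*3^1*13^1 *43^1*983^( - 1)*4003^( - 1)*13099^1 = 21967023/15739796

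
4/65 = 4/65 = 0.06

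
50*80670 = 4033500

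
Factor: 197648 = 2^4*11^1*1123^1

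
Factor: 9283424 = 2^5*290107^1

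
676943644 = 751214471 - 74270827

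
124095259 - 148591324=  - 24496065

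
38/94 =19/47 = 0.40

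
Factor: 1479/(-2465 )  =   -3/5 = -3^1*5^(-1) 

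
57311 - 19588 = 37723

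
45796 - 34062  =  11734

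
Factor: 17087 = 7^1*2441^1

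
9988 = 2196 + 7792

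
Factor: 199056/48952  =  2^1*3^1*11^1*13^1 * 211^( - 1)  =  858/211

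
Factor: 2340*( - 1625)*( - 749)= 2848072500 = 2^2*3^2*5^4*7^1*13^2*107^1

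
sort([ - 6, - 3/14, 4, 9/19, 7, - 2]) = [ - 6,-2,  -  3/14, 9/19,4,7 ] 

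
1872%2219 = 1872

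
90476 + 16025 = 106501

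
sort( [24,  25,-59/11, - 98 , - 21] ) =[ - 98, - 21,-59/11,  24  ,  25]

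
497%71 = 0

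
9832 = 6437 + 3395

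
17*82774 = 1407158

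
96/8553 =32/2851 = 0.01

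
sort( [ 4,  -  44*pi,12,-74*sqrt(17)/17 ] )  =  [-44*pi  ,  -  74*sqrt( 17)/17, 4,12 ]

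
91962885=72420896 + 19541989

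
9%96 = 9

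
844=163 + 681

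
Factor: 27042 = 2^1*3^1*4507^1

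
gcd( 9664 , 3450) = 2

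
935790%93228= 3510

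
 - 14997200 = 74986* ( - 200)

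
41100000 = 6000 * 6850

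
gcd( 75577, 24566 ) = 1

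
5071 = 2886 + 2185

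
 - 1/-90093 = 1/90093 = 0.00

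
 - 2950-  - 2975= 25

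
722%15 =2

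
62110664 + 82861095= 144971759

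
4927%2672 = 2255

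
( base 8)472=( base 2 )100111010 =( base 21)EK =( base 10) 314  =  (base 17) 118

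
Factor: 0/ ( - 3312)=0^1=0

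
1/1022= 1/1022 = 0.00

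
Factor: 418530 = 2^1 * 3^1 * 5^1 * 7^1 * 1993^1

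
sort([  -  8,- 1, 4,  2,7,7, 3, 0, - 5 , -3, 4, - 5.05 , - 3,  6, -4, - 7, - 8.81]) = [ - 8.81, - 8,-7,-5.05, - 5, -4, - 3 ,- 3,-1, 0, 2, 3,  4,4, 6, 7,7 ]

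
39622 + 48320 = 87942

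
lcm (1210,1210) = 1210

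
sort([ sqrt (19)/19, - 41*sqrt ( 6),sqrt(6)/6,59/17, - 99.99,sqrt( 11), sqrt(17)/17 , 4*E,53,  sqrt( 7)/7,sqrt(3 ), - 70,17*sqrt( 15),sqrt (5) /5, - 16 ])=[ - 41*sqrt (6), - 99.99, - 70, - 16,sqrt(19 )/19,sqrt ( 17)/17,sqrt( 7)/7,sqrt(6 ) /6, sqrt( 5)/5,sqrt ( 3),sqrt( 11), 59/17,4*E,53,17*sqrt (15)]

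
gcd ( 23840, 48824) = 8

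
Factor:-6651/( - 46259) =3^2*167^( - 1 )*277^( -1)*739^1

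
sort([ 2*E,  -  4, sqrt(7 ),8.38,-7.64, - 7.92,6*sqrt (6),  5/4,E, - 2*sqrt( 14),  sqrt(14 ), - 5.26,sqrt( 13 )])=[ - 7.92  , - 7.64 , - 2 * sqrt(14 ), - 5.26,-4,5/4, sqrt( 7 ),E,  sqrt(13),sqrt ( 14), 2 * E,8.38, 6*sqrt(6 )]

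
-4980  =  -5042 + 62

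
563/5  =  112 + 3/5 = 112.60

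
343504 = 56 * 6134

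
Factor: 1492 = 2^2 * 373^1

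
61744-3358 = 58386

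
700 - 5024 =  - 4324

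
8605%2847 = 64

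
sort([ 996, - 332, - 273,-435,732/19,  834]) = [ - 435, - 332, - 273,732/19 , 834 , 996 ]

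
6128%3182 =2946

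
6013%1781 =670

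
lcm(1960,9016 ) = 45080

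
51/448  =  51/448=0.11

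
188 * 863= 162244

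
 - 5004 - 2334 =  - 7338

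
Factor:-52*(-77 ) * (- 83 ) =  - 332332 = - 2^2*7^1*11^1*13^1*83^1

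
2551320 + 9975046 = 12526366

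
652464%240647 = 171170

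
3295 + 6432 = 9727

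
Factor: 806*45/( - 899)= -1170/29 =- 2^1*3^2*5^1*13^1*29^ ( - 1) 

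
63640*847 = 53903080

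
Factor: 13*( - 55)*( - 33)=3^1*5^1 * 11^2 * 13^1 =23595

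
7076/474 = 14 + 220/237=14.93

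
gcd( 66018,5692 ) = 2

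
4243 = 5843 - 1600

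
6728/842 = 3364/421= 7.99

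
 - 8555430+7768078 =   -  787352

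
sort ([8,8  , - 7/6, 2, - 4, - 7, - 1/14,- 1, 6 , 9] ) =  [  -  7,-4, - 7/6, - 1, - 1/14,  2 , 6,8, 8,  9 ]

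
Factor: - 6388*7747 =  - 2^2*61^1*127^1*1597^1= -49487836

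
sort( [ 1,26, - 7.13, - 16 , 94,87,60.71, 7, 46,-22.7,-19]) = [- 22.7, -19, - 16, - 7.13, 1,7,26 , 46, 60.71, 87, 94] 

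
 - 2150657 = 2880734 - 5031391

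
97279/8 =97279/8 = 12159.88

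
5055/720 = 7 + 1/48 = 7.02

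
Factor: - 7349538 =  - 2^1*  3^1*7^1*174989^1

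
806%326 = 154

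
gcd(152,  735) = 1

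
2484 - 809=1675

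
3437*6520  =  22409240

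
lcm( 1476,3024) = 123984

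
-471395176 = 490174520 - 961569696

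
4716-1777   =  2939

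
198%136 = 62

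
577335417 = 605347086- 28011669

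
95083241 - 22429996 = 72653245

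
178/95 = 1 +83/95 = 1.87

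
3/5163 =1/1721 = 0.00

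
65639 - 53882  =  11757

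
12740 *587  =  7478380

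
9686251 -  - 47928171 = 57614422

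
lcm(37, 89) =3293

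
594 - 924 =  - 330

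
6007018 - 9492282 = -3485264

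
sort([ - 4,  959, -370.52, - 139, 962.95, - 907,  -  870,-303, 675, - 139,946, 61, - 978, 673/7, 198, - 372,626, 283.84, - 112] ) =[ - 978, - 907, - 870, - 372,-370.52, - 303,-139, - 139,-112, - 4, 61,  673/7, 198,  283.84, 626, 675, 946, 959, 962.95]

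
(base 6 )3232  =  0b1011100100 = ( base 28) qc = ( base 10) 740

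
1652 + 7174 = 8826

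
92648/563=164  +  316/563=164.56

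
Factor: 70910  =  2^1*5^1*7^1*1013^1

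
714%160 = 74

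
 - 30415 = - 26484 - 3931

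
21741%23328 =21741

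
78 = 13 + 65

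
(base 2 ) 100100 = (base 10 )36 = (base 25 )1B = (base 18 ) 20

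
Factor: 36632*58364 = 2137990048 = 2^5*19^1 * 241^1*14591^1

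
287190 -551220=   -  264030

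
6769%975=919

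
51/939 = 17/313= 0.05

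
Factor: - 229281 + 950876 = 721595  =  5^1*7^1 * 53^1*389^1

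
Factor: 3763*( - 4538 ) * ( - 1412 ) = 2^3*53^1 * 71^1*353^1*2269^1 = 24112009528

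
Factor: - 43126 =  - 2^1*21563^1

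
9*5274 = 47466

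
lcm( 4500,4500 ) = 4500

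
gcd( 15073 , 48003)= 1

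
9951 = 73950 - 63999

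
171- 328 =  - 157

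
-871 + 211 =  - 660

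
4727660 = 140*33769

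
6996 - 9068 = - 2072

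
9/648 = 1/72 = 0.01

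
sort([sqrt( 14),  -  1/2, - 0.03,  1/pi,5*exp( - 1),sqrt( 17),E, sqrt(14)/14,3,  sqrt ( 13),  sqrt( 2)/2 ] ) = [ - 1/2, - 0.03, sqrt ( 14 ) /14, 1/pi,  sqrt(2)/2, 5*exp( - 1), E,3,sqrt( 13), sqrt( 14), sqrt( 17 ) ]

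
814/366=2 +41/183  =  2.22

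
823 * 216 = 177768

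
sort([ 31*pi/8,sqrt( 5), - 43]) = [ - 43, sqrt(  5), 31* pi/8]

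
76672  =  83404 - 6732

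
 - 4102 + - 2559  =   - 6661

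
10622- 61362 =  - 50740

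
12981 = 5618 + 7363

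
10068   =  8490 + 1578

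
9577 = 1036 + 8541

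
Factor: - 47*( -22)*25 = 25850=2^1*5^2*11^1*47^1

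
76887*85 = 6535395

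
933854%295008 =48830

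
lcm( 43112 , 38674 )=2629832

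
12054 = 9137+2917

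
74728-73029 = 1699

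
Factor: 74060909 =13^1  *73^1* 78041^1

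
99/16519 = 99/16519= 0.01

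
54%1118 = 54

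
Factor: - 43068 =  - 2^2*3^1*37^1*97^1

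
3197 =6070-2873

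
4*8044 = 32176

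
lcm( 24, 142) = 1704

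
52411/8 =52411/8 = 6551.38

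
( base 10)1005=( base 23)1kg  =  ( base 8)1755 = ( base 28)17P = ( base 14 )51B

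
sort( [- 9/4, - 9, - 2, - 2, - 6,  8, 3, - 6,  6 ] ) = [ - 9, - 6, - 6, - 9/4, - 2, - 2,3, 6,8]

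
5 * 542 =2710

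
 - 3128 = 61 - 3189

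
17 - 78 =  - 61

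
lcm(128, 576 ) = 1152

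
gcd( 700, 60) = 20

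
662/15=662/15 = 44.13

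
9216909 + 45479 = 9262388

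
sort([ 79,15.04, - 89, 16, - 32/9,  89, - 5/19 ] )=[  -  89, - 32/9, - 5/19, 15.04,16 , 79,89 ]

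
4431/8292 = 1477/2764 = 0.53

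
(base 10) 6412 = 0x190c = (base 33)5TA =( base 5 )201122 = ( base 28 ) 850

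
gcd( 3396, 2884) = 4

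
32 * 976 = 31232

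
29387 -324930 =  - 295543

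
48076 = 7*6868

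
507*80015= 40567605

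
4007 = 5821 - 1814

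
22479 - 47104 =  - 24625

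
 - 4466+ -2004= - 6470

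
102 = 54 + 48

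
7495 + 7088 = 14583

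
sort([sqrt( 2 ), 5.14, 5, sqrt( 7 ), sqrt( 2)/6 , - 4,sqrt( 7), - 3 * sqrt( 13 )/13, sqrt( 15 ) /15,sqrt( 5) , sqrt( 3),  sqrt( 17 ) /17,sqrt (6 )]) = [ - 4, - 3 * sqrt( 13)/13, sqrt( 2 )/6, sqrt( 17) /17,sqrt( 15 )/15,sqrt (2 ),sqrt( 3),sqrt( 5 ), sqrt( 6), sqrt (7 ), sqrt ( 7), 5, 5.14]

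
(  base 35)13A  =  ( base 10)1340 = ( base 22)2GK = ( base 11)1009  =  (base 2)10100111100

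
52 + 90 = 142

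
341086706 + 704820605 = 1045907311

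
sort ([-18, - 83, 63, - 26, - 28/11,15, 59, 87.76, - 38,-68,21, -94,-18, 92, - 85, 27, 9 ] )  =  [-94, - 85, - 83, - 68,- 38, - 26 , - 18, - 18 , - 28/11,9,15, 21 , 27, 59,63, 87.76, 92] 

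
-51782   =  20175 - 71957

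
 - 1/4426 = - 1/4426 = - 0.00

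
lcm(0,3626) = 0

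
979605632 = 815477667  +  164127965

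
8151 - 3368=4783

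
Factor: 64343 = 37^2*47^1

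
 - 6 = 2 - 8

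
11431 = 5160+6271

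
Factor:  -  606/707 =-2^1*3^1*7^(-1)= -6/7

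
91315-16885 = 74430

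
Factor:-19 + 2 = -17^1 =- 17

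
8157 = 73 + 8084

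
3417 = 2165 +1252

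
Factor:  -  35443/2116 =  - 67/4 = -2^ ( - 2 )*67^1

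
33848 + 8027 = 41875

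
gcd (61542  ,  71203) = 1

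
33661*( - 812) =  - 27332732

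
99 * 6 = 594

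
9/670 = 9/670 =0.01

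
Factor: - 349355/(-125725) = 653/235 =5^( - 1 ) * 47^( - 1) * 653^1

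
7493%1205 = 263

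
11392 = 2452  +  8940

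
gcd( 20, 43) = 1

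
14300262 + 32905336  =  47205598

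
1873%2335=1873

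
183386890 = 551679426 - 368292536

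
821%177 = 113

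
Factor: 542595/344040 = 593/376 =2^( - 3)*47^( - 1) * 593^1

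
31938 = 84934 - 52996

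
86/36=2 + 7/18 = 2.39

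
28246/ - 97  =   - 28246/97 =- 291.20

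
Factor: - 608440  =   - 2^3*5^1*7^1 * 41^1*53^1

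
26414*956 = 25251784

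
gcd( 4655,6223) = 49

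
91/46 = 91/46 = 1.98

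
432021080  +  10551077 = 442572157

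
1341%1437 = 1341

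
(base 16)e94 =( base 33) 3e3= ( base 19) A68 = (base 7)13611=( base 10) 3732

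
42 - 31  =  11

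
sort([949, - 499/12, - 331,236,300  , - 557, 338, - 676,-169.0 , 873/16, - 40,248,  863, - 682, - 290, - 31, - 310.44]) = [-682,-676 ,- 557, - 331, - 310.44, - 290, - 169.0, - 499/12, - 40, - 31, 873/16, 236,248 , 300 , 338, 863,949] 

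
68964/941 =73 + 271/941= 73.29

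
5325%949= 580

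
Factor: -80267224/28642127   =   - 2^3 * 17^( - 1 )*241^(  -  1 )*739^1 * 6991^( - 1) * 13577^1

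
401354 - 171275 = 230079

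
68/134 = 34/67 = 0.51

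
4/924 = 1/231 = 0.00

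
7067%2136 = 659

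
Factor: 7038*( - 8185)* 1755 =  - 2^1*3^5*5^2*13^1*17^1*23^1*1637^1=-101098582650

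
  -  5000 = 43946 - 48946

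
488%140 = 68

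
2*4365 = 8730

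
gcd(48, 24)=24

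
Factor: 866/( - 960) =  - 2^( - 5)* 3^( - 1 )*5^(  -  1) *433^1 = -  433/480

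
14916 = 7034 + 7882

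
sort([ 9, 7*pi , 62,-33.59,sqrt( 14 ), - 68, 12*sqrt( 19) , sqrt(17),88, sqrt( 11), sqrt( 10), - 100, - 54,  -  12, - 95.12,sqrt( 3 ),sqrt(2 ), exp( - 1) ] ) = [ - 100,-95.12, -68, - 54,-33.59, - 12, exp( - 1), sqrt( 2)  ,  sqrt( 3 ), sqrt(10 ), sqrt( 11 ) , sqrt( 14 ),sqrt( 17 ),  9, 7 * pi,12*sqrt( 19 ), 62, 88 ]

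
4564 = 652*7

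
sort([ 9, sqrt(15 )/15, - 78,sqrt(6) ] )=[ - 78, sqrt(15 ) /15,sqrt( 6 ), 9] 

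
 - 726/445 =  - 726/445=- 1.63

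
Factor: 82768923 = 3^2*9196547^1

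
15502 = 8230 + 7272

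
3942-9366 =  - 5424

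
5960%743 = 16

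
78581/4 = 78581/4 = 19645.25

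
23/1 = 23 = 23.00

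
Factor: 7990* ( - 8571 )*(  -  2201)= 150729520290 = 2^1*3^1*5^1*17^1 * 31^1*47^1*71^1*2857^1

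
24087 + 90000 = 114087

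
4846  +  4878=9724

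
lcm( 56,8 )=56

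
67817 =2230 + 65587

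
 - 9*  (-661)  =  5949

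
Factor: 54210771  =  3^2*2267^1 * 2657^1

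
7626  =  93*82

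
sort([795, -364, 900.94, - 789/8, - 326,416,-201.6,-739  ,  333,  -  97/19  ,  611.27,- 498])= [ - 739, - 498, - 364, - 326,-201.6,-789/8 , - 97/19, 333, 416, 611.27, 795 , 900.94] 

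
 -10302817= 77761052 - 88063869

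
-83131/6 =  - 13856 + 5/6 = - 13855.17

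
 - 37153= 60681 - 97834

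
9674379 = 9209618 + 464761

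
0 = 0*(  -  187)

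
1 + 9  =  10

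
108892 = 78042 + 30850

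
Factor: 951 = 3^1 * 317^1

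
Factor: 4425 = 3^1*5^2*59^1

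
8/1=8=8.00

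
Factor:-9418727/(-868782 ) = 2^(  -  1 )*3^(- 1)*29^( - 1 ) * 4993^( - 1)*9418727^1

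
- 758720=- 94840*8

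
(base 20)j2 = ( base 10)382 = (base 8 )576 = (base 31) ca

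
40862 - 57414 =-16552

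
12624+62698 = 75322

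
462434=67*6902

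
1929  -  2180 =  - 251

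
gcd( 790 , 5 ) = 5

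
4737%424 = 73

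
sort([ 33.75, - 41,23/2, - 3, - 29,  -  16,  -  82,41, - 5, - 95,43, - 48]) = [- 95,- 82, - 48, - 41, - 29, - 16,  -  5,  -  3,  23/2,33.75,41, 43]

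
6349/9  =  6349/9= 705.44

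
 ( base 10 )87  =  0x57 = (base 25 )3C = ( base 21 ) 43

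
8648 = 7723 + 925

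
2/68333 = 2/68333 = 0.00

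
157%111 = 46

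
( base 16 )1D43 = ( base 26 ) B23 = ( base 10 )7491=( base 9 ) 11243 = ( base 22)fab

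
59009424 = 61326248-2316824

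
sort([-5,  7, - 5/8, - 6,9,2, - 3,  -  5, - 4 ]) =[- 6, - 5 ,-5, - 4,-3, - 5/8,2,  7,9 ]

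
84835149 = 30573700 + 54261449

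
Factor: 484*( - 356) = -172304 = - 2^4*11^2 *89^1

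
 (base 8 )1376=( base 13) 46C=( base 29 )QC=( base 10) 766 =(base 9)1041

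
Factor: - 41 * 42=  - 2^1*3^1*7^1 * 41^1 = -  1722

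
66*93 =6138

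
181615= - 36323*( - 5) 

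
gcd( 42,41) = 1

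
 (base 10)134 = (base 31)4a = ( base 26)54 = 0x86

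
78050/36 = 39025/18 = 2168.06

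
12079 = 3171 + 8908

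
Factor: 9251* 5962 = 2^1*11^2*29^2 *271^1=55154462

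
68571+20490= 89061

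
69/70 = 69/70 =0.99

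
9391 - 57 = 9334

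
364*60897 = 22166508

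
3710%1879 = 1831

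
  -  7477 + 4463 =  - 3014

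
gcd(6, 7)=1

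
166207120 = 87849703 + 78357417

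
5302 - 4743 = 559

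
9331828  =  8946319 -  - 385509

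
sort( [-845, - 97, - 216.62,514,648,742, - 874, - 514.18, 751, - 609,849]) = [-874, - 845,-609, - 514.18, - 216.62,-97,514, 648,  742,751,849] 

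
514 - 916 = -402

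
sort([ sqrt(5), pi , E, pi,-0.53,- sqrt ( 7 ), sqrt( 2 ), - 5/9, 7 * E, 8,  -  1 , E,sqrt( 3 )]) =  [  -  sqrt(  7 ),- 1 , - 5/9,-0.53, sqrt( 2 ), sqrt(3),sqrt(5 ), E,E, pi , pi,  8,7*E]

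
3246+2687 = 5933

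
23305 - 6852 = 16453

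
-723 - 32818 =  - 33541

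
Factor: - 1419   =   -3^1*11^1*43^1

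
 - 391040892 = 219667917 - 610708809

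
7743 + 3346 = 11089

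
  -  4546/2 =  - 2273  =  -2273.00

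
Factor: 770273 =7^1*110039^1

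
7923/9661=7923/9661 = 0.82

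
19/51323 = 19/51323 = 0.00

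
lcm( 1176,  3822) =15288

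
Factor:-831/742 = -2^( - 1)*3^1*7^(- 1) * 53^(-1)*277^1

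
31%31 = 0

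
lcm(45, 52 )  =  2340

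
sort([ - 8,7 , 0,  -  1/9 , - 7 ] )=[-8,-7,  -  1/9,0,7 ] 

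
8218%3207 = 1804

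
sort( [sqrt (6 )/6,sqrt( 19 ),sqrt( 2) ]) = [sqrt( 6 ) /6,sqrt( 2),sqrt( 19)]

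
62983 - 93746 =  - 30763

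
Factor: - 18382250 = -2^1*5^3 *73529^1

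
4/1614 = 2/807 = 0.00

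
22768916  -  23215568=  - 446652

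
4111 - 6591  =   - 2480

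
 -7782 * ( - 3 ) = 23346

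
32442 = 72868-40426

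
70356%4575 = 1731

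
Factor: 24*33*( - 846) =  - 670032 = -2^4*3^4*11^1 * 47^1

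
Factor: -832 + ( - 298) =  - 2^1*5^1*113^1=- 1130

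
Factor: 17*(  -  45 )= - 765 = - 3^2  *  5^1*17^1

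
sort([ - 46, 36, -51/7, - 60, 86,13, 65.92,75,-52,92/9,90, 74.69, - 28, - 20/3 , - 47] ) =[ - 60 , - 52,-47, - 46, -28, - 51/7,-20/3 , 92/9,13,  36, 65.92, 74.69, 75, 86 , 90] 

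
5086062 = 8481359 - 3395297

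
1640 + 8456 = 10096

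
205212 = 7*29316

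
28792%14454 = 14338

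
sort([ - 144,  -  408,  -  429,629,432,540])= [ - 429,  -  408, - 144,  432,540,629]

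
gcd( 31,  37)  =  1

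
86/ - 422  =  -43/211 = - 0.20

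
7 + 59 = 66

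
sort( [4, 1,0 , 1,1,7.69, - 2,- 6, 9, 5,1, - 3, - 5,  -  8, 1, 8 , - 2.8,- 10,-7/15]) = [- 10, - 8, - 6,  -  5 ,  -  3, - 2.8,-2 , - 7/15,  0 , 1,  1, 1,1, 1,4,5, 7.69,8,  9]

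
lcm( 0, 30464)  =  0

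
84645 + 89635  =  174280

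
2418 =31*78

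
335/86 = 3 + 77/86  =  3.90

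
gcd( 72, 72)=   72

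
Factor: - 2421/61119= - 269^1 *6791^ (-1 ) = - 269/6791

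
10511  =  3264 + 7247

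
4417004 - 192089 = 4224915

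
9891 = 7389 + 2502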